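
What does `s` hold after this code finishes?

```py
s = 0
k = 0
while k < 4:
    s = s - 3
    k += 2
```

-6

k=0: s = 0-3 = -3
k=2: s = (-3)-3 = -6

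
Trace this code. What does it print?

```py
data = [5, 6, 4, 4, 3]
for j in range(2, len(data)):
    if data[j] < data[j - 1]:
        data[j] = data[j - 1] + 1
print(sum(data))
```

35

j=2: 4<6, data[2] = 6+1 = 7 → [5, 6, 7, 4, 3]
j=3: 4<7, data[3] = 7+1 = 8 → [5, 6, 7, 8, 3]
j=4: 3<8, data[4] = 8+1 = 9 → [5, 6, 7, 8, 9]
sum = 35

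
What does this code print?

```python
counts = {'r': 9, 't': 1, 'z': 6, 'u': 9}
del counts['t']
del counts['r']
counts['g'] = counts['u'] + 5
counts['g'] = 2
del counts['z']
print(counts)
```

del 't' → {'r': 9, 'z': 6, 'u': 9}
del 'r' → {'z': 6, 'u': 9}
counts['g'] = counts['u']+5 = 14 → {'z': 6, 'u': 9, 'g': 14}
counts['g'] = 2 → {'z': 6, 'u': 9, 'g': 2}
del 'z' → {'u': 9, 'g': 2}

{'u': 9, 'g': 2}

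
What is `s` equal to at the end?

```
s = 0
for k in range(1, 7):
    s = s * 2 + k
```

k=1: s = 0*2+1 = 1
k=2: s = 1*2+2 = 4
k=3: s = 4*2+3 = 11
k=4: s = 11*2+4 = 26
k=5: s = 26*2+5 = 57
k=6: s = 57*2+6 = 120

120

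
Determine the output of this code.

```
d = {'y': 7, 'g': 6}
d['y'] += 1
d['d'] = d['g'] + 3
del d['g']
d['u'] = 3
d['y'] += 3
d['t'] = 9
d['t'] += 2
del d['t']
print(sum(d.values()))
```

d['y'] = 7+1 = 8 → {'y': 8, 'g': 6}
d['d'] = d['g']+3 = 9 → {'y': 8, 'g': 6, 'd': 9}
del 'g' → {'y': 8, 'd': 9}
d['u'] = 3 → {'y': 8, 'd': 9, 'u': 3}
d['y'] = 8+3 = 11 → {'y': 11, 'd': 9, 'u': 3}
d['t'] = 9 → {'y': 11, 'd': 9, 'u': 3, 't': 9}
d['t'] = 9+2 = 11 → {'y': 11, 'd': 9, 'u': 3, 't': 11}
del 't' → {'y': 11, 'd': 9, 'u': 3}
sum of values = 23

23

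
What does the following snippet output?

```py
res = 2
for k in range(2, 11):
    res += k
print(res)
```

56

k=2: res = 2+2 = 4
k=3: res = 4+3 = 7
k=4: res = 7+4 = 11
k=5: res = 11+5 = 16
k=6: res = 16+6 = 22
k=7: res = 22+7 = 29
k=8: res = 29+8 = 37
k=9: res = 37+9 = 46
k=10: res = 46+10 = 56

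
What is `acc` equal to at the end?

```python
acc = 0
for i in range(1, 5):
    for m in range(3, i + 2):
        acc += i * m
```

i=2,m=3: acc = 0+6 = 6
i=3,m=3: acc = 6+9 = 15
i=3,m=4: acc = 15+12 = 27
i=4,m=3: acc = 27+12 = 39
i=4,m=4: acc = 39+16 = 55
i=4,m=5: acc = 55+20 = 75

75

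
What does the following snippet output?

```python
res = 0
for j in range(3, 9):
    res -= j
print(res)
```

j=3: res = 0-3 = -3
j=4: res = (-3)-4 = -7
j=5: res = (-7)-5 = -12
j=6: res = (-12)-6 = -18
j=7: res = (-18)-7 = -25
j=8: res = (-25)-8 = -33

-33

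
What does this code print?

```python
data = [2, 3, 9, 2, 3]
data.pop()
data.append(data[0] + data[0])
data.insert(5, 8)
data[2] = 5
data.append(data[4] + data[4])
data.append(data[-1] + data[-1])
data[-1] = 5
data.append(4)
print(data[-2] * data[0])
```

pop() removes 3 → [2, 3, 9, 2]
append data[0]+data[0] = 2+2 = 4 → [2, 3, 9, 2, 4]
insert 8 at 5 → [2, 3, 9, 2, 4, 8]
data[2] = 5 → [2, 3, 5, 2, 4, 8]
append data[4]+data[4] = 4+4 = 8 → [2, 3, 5, 2, 4, 8, 8]
append data[-1]+data[-1] = 8+8 = 16 → [2, 3, 5, 2, 4, 8, 8, 16]
data[-1] = 5 → [2, 3, 5, 2, 4, 8, 8, 5]
append 4 → [2, 3, 5, 2, 4, 8, 8, 5, 4]
data[-2]*data[0] = 5*2 = 10

10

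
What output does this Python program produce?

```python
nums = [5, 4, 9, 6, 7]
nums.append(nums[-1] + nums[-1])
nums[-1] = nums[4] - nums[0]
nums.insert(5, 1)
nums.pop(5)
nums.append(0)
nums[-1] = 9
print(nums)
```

append nums[-1]+nums[-1] = 7+7 = 14 → [5, 4, 9, 6, 7, 14]
nums[-1] = nums[4]-nums[0] = 7-5 = 2 → [5, 4, 9, 6, 7, 2]
insert 1 at 5 → [5, 4, 9, 6, 7, 1, 2]
pop(5) removes 1 → [5, 4, 9, 6, 7, 2]
append 0 → [5, 4, 9, 6, 7, 2, 0]
nums[-1] = 9 → [5, 4, 9, 6, 7, 2, 9]

[5, 4, 9, 6, 7, 2, 9]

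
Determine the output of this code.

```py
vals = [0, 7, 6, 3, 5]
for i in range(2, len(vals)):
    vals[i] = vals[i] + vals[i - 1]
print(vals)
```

i=2: vals[2] = 6+7 = 13 → [0, 7, 13, 3, 5]
i=3: vals[3] = 3+13 = 16 → [0, 7, 13, 16, 5]
i=4: vals[4] = 5+16 = 21 → [0, 7, 13, 16, 21]

[0, 7, 13, 16, 21]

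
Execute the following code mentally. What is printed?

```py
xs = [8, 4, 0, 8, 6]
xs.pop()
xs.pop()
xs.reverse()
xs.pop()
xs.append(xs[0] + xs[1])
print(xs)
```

[0, 4, 4]

pop() removes 6 → [8, 4, 0, 8]
pop() removes 8 → [8, 4, 0]
reverse → [0, 4, 8]
pop() removes 8 → [0, 4]
append xs[0]+xs[1] = 0+4 = 4 → [0, 4, 4]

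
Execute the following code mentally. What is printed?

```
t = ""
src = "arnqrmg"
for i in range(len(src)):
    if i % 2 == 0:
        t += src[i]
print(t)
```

anrg

i=0: add 'a' → 'a'
i=1: skip
i=2: add 'n' → 'an'
i=3: skip
i=4: add 'r' → 'anr'
i=5: skip
i=6: add 'g' → 'anrg'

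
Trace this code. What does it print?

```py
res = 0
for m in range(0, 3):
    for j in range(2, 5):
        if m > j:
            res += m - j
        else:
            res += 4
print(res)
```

36

m=0,j=2: not 0>2, res = 0+4 = 4
m=0,j=3: not 0>3, res = 4+4 = 8
m=0,j=4: not 0>4, res = 8+4 = 12
m=1,j=2: not 1>2, res = 12+4 = 16
m=1,j=3: not 1>3, res = 16+4 = 20
m=1,j=4: not 1>4, res = 20+4 = 24
m=2,j=2: not 2>2, res = 24+4 = 28
m=2,j=3: not 2>3, res = 28+4 = 32
m=2,j=4: not 2>4, res = 32+4 = 36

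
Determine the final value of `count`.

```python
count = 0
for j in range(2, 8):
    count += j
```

j=2: count = 0+2 = 2
j=3: count = 2+3 = 5
j=4: count = 5+4 = 9
j=5: count = 9+5 = 14
j=6: count = 14+6 = 20
j=7: count = 20+7 = 27

27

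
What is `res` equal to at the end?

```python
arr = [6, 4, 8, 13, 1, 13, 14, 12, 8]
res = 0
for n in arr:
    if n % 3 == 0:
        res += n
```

n=6: %3==0, res = 0+6 = 6
n=4: not %3==0
n=8: not %3==0
n=13: not %3==0
n=1: not %3==0
n=13: not %3==0
n=14: not %3==0
n=12: %3==0, res = 6+12 = 18
n=8: not %3==0

18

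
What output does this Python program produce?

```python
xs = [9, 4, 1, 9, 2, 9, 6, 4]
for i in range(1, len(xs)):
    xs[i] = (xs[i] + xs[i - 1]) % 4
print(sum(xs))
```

i=1: xs[1] = (4+9)%4 = 1 → [9, 1, 1, 9, 2, 9, 6, 4]
i=2: xs[2] = (1+1)%4 = 2 → [9, 1, 2, 9, 2, 9, 6, 4]
i=3: xs[3] = (9+2)%4 = 3 → [9, 1, 2, 3, 2, 9, 6, 4]
i=4: xs[4] = (2+3)%4 = 1 → [9, 1, 2, 3, 1, 9, 6, 4]
i=5: xs[5] = (9+1)%4 = 2 → [9, 1, 2, 3, 1, 2, 6, 4]
i=6: xs[6] = (6+2)%4 = 0 → [9, 1, 2, 3, 1, 2, 0, 4]
i=7: xs[7] = (4+0)%4 = 0 → [9, 1, 2, 3, 1, 2, 0, 0]
sum = 18

18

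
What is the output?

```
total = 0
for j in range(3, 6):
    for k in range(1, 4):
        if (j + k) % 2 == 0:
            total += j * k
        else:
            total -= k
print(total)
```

j=3,k=1: even sum, total = 0+3 = 3
j=3,k=2: odd sum, total = 3-2 = 1
j=3,k=3: even sum, total = 1+9 = 10
j=4,k=1: odd sum, total = 10-1 = 9
j=4,k=2: even sum, total = 9+8 = 17
j=4,k=3: odd sum, total = 17-3 = 14
j=5,k=1: even sum, total = 14+5 = 19
j=5,k=2: odd sum, total = 19-2 = 17
j=5,k=3: even sum, total = 17+15 = 32

32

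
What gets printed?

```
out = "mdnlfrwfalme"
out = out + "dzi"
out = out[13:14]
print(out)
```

z

+ 'dzi' → 'mdnlfrwfalmedzi'
slice [13:14] → 'z'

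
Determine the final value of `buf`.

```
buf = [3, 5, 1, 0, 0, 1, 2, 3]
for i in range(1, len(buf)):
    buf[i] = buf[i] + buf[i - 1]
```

[3, 8, 9, 9, 9, 10, 12, 15]

i=1: buf[1] = 5+3 = 8 → [3, 8, 1, 0, 0, 1, 2, 3]
i=2: buf[2] = 1+8 = 9 → [3, 8, 9, 0, 0, 1, 2, 3]
i=3: buf[3] = 0+9 = 9 → [3, 8, 9, 9, 0, 1, 2, 3]
i=4: buf[4] = 0+9 = 9 → [3, 8, 9, 9, 9, 1, 2, 3]
i=5: buf[5] = 1+9 = 10 → [3, 8, 9, 9, 9, 10, 2, 3]
i=6: buf[6] = 2+10 = 12 → [3, 8, 9, 9, 9, 10, 12, 3]
i=7: buf[7] = 3+12 = 15 → [3, 8, 9, 9, 9, 10, 12, 15]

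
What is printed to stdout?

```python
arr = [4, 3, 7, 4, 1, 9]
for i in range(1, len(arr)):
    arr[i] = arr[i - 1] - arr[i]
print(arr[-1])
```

i=1: arr[1] = 4-3 = 1 → [4, 1, 7, 4, 1, 9]
i=2: arr[2] = 1-7 = -6 → [4, 1, -6, 4, 1, 9]
i=3: arr[3] = (-6)-4 = -10 → [4, 1, -6, -10, 1, 9]
i=4: arr[4] = (-10)-1 = -11 → [4, 1, -6, -10, -11, 9]
i=5: arr[5] = (-11)-9 = -20 → [4, 1, -6, -10, -11, -20]

-20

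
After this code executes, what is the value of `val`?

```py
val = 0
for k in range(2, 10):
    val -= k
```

k=2: val = 0-2 = -2
k=3: val = (-2)-3 = -5
k=4: val = (-5)-4 = -9
k=5: val = (-9)-5 = -14
k=6: val = (-14)-6 = -20
k=7: val = (-20)-7 = -27
k=8: val = (-27)-8 = -35
k=9: val = (-35)-9 = -44

-44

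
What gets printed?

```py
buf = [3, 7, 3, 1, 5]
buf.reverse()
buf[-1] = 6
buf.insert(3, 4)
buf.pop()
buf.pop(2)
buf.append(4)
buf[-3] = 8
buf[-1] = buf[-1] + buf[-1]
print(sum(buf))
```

reverse → [5, 1, 3, 7, 3]
buf[-1] = 6 → [5, 1, 3, 7, 6]
insert 4 at 3 → [5, 1, 3, 4, 7, 6]
pop() removes 6 → [5, 1, 3, 4, 7]
pop(2) removes 3 → [5, 1, 4, 7]
append 4 → [5, 1, 4, 7, 4]
buf[-3] = 8 → [5, 1, 8, 7, 4]
buf[-1] = buf[-1]+buf[-1] = 4+4 = 8 → [5, 1, 8, 7, 8]
sum = 29

29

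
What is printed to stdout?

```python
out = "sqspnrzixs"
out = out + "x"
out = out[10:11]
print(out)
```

+ 'x' → 'sqspnrzixsx'
slice [10:11] → 'x'

x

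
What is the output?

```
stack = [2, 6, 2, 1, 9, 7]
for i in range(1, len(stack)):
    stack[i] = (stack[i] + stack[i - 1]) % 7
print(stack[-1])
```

i=1: stack[1] = (6+2)%7 = 1 → [2, 1, 2, 1, 9, 7]
i=2: stack[2] = (2+1)%7 = 3 → [2, 1, 3, 1, 9, 7]
i=3: stack[3] = (1+3)%7 = 4 → [2, 1, 3, 4, 9, 7]
i=4: stack[4] = (9+4)%7 = 6 → [2, 1, 3, 4, 6, 7]
i=5: stack[5] = (7+6)%7 = 6 → [2, 1, 3, 4, 6, 6]

6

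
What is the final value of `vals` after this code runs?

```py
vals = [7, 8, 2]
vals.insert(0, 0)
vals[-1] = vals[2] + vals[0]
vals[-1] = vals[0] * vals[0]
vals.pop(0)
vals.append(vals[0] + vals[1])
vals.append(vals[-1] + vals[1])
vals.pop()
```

insert 0 at 0 → [0, 7, 8, 2]
vals[-1] = vals[2]+vals[0] = 8+0 = 8 → [0, 7, 8, 8]
vals[-1] = vals[0]*vals[0] = 0*0 = 0 → [0, 7, 8, 0]
pop(0) removes 0 → [7, 8, 0]
append vals[0]+vals[1] = 7+8 = 15 → [7, 8, 0, 15]
append vals[-1]+vals[1] = 15+8 = 23 → [7, 8, 0, 15, 23]
pop() removes 23 → [7, 8, 0, 15]

[7, 8, 0, 15]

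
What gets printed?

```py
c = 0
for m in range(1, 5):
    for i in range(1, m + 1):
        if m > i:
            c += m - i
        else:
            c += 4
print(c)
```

m=1,i=1: not 1>1, c = 0+4 = 4
m=2,i=1: 2>1, c = 4+1 = 5
m=2,i=2: not 2>2, c = 5+4 = 9
m=3,i=1: 3>1, c = 9+2 = 11
m=3,i=2: 3>2, c = 11+1 = 12
m=3,i=3: not 3>3, c = 12+4 = 16
m=4,i=1: 4>1, c = 16+3 = 19
m=4,i=2: 4>2, c = 19+2 = 21
m=4,i=3: 4>3, c = 21+1 = 22
m=4,i=4: not 4>4, c = 22+4 = 26

26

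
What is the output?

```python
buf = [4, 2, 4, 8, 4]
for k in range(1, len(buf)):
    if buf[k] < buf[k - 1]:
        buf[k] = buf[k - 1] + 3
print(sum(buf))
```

50

k=1: 2<4, buf[1] = 4+3 = 7 → [4, 7, 4, 8, 4]
k=2: 4<7, buf[2] = 7+3 = 10 → [4, 7, 10, 8, 4]
k=3: 8<10, buf[3] = 10+3 = 13 → [4, 7, 10, 13, 4]
k=4: 4<13, buf[4] = 13+3 = 16 → [4, 7, 10, 13, 16]
sum = 50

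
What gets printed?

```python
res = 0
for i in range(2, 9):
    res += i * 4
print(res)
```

i=2: res = 0+2*4 = 8
i=3: res = 8+3*4 = 20
i=4: res = 20+4*4 = 36
i=5: res = 36+5*4 = 56
i=6: res = 56+6*4 = 80
i=7: res = 80+7*4 = 108
i=8: res = 108+8*4 = 140

140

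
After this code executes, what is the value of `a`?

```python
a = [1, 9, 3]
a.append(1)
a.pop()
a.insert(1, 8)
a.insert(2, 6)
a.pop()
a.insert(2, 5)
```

append 1 → [1, 9, 3, 1]
pop() removes 1 → [1, 9, 3]
insert 8 at 1 → [1, 8, 9, 3]
insert 6 at 2 → [1, 8, 6, 9, 3]
pop() removes 3 → [1, 8, 6, 9]
insert 5 at 2 → [1, 8, 5, 6, 9]

[1, 8, 5, 6, 9]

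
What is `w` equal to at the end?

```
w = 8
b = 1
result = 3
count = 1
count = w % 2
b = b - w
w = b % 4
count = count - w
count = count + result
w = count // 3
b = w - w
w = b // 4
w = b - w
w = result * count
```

6

count = 8%2 = 0
b = 1-8 = -7
w = (-7)%4 = 1
count = 0-1 = -1
count = (-1)+3 = 2
w = 2//3 = 0
b = 0-0 = 0
w = 0//4 = 0
w = 0-0 = 0
w = 3*2 = 6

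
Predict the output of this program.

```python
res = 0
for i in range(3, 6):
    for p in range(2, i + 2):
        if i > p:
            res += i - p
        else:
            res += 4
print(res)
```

i=3,p=2: 3>2, res = 0+1 = 1
i=3,p=3: not 3>3, res = 1+4 = 5
i=3,p=4: not 3>4, res = 5+4 = 9
i=4,p=2: 4>2, res = 9+2 = 11
i=4,p=3: 4>3, res = 11+1 = 12
i=4,p=4: not 4>4, res = 12+4 = 16
i=4,p=5: not 4>5, res = 16+4 = 20
i=5,p=2: 5>2, res = 20+3 = 23
i=5,p=3: 5>3, res = 23+2 = 25
i=5,p=4: 5>4, res = 25+1 = 26
i=5,p=5: not 5>5, res = 26+4 = 30
i=5,p=6: not 5>6, res = 30+4 = 34

34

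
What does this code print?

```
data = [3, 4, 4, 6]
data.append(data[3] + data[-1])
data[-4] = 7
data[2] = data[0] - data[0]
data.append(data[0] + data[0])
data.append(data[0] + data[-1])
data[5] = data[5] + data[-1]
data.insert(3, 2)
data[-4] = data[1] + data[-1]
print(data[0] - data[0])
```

0

append data[3]+data[-1] = 6+6 = 12 → [3, 4, 4, 6, 12]
data[-4] = 7 → [3, 7, 4, 6, 12]
data[2] = data[0]-data[0] = 3-3 = 0 → [3, 7, 0, 6, 12]
append data[0]+data[0] = 3+3 = 6 → [3, 7, 0, 6, 12, 6]
append data[0]+data[-1] = 3+6 = 9 → [3, 7, 0, 6, 12, 6, 9]
data[5] = data[5]+data[-1] = 6+9 = 15 → [3, 7, 0, 6, 12, 15, 9]
insert 2 at 3 → [3, 7, 0, 2, 6, 12, 15, 9]
data[-4] = data[1]+data[-1] = 7+9 = 16 → [3, 7, 0, 2, 16, 12, 15, 9]
data[0]-data[0] = 3-3 = 0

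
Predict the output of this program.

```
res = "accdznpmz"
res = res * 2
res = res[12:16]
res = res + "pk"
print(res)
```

dznppk

repeat ×2 → 'accdznpmzaccdznpmz'
slice [12:16] → 'dznp'
+ 'pk' → 'dznppk'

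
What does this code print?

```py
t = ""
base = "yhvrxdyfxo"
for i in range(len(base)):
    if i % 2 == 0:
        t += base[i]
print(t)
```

i=0: add 'y' → 'y'
i=1: skip
i=2: add 'v' → 'yv'
i=3: skip
i=4: add 'x' → 'yvx'
i=5: skip
i=6: add 'y' → 'yvxy'
i=7: skip
i=8: add 'x' → 'yvxyx'
i=9: skip

yvxyx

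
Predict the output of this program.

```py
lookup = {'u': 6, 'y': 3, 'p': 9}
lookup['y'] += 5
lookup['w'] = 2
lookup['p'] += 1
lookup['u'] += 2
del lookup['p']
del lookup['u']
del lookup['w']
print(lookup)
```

lookup['y'] = 3+5 = 8 → {'u': 6, 'y': 8, 'p': 9}
lookup['w'] = 2 → {'u': 6, 'y': 8, 'p': 9, 'w': 2}
lookup['p'] = 9+1 = 10 → {'u': 6, 'y': 8, 'p': 10, 'w': 2}
lookup['u'] = 6+2 = 8 → {'u': 8, 'y': 8, 'p': 10, 'w': 2}
del 'p' → {'u': 8, 'y': 8, 'w': 2}
del 'u' → {'y': 8, 'w': 2}
del 'w' → {'y': 8}

{'y': 8}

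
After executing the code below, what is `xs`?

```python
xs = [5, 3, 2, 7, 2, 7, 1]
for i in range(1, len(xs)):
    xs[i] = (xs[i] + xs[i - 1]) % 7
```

[5, 1, 3, 3, 5, 5, 6]

i=1: xs[1] = (3+5)%7 = 1 → [5, 1, 2, 7, 2, 7, 1]
i=2: xs[2] = (2+1)%7 = 3 → [5, 1, 3, 7, 2, 7, 1]
i=3: xs[3] = (7+3)%7 = 3 → [5, 1, 3, 3, 2, 7, 1]
i=4: xs[4] = (2+3)%7 = 5 → [5, 1, 3, 3, 5, 7, 1]
i=5: xs[5] = (7+5)%7 = 5 → [5, 1, 3, 3, 5, 5, 1]
i=6: xs[6] = (1+5)%7 = 6 → [5, 1, 3, 3, 5, 5, 6]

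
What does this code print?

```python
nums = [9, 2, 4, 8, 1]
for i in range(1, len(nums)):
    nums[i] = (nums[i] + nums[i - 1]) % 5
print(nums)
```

i=1: nums[1] = (2+9)%5 = 1 → [9, 1, 4, 8, 1]
i=2: nums[2] = (4+1)%5 = 0 → [9, 1, 0, 8, 1]
i=3: nums[3] = (8+0)%5 = 3 → [9, 1, 0, 3, 1]
i=4: nums[4] = (1+3)%5 = 4 → [9, 1, 0, 3, 4]

[9, 1, 0, 3, 4]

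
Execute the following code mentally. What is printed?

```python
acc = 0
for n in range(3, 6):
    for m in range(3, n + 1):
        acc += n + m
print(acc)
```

n=3,m=3: acc = 0+6 = 6
n=4,m=3: acc = 6+7 = 13
n=4,m=4: acc = 13+8 = 21
n=5,m=3: acc = 21+8 = 29
n=5,m=4: acc = 29+9 = 38
n=5,m=5: acc = 38+10 = 48

48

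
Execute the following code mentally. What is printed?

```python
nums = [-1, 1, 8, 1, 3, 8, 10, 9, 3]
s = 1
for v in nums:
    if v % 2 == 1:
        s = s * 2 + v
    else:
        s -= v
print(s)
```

-111

v=-1: odd, s = 1*2+(-1) = 1
v=1: odd, s = 1*2+1 = 3
v=8: not odd, s = 3-8 = -5
v=1: odd, s = (-5)*2+1 = -9
v=3: odd, s = (-9)*2+3 = -15
v=8: not odd, s = (-15)-8 = -23
v=10: not odd, s = (-23)-10 = -33
v=9: odd, s = (-33)*2+9 = -57
v=3: odd, s = (-57)*2+3 = -111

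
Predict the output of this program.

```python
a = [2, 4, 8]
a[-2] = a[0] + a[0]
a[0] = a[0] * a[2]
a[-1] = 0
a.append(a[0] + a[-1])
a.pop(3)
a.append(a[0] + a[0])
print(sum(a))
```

52

a[-2] = a[0]+a[0] = 2+2 = 4 → [2, 4, 8]
a[0] = a[0]*a[2] = 2*8 = 16 → [16, 4, 8]
a[-1] = 0 → [16, 4, 0]
append a[0]+a[-1] = 16+0 = 16 → [16, 4, 0, 16]
pop(3) removes 16 → [16, 4, 0]
append a[0]+a[0] = 16+16 = 32 → [16, 4, 0, 32]
sum = 52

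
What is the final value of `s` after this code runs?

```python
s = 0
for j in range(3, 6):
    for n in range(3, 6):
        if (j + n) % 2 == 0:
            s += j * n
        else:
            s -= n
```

j=3,n=3: even sum, s = 0+9 = 9
j=3,n=4: odd sum, s = 9-4 = 5
j=3,n=5: even sum, s = 5+15 = 20
j=4,n=3: odd sum, s = 20-3 = 17
j=4,n=4: even sum, s = 17+16 = 33
j=4,n=5: odd sum, s = 33-5 = 28
j=5,n=3: even sum, s = 28+15 = 43
j=5,n=4: odd sum, s = 43-4 = 39
j=5,n=5: even sum, s = 39+25 = 64

64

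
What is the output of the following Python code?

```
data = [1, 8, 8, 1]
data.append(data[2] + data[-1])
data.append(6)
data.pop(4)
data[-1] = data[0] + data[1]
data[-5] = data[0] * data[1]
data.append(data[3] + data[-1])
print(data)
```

append data[2]+data[-1] = 8+1 = 9 → [1, 8, 8, 1, 9]
append 6 → [1, 8, 8, 1, 9, 6]
pop(4) removes 9 → [1, 8, 8, 1, 6]
data[-1] = data[0]+data[1] = 1+8 = 9 → [1, 8, 8, 1, 9]
data[-5] = data[0]*data[1] = 1*8 = 8 → [8, 8, 8, 1, 9]
append data[3]+data[-1] = 1+9 = 10 → [8, 8, 8, 1, 9, 10]

[8, 8, 8, 1, 9, 10]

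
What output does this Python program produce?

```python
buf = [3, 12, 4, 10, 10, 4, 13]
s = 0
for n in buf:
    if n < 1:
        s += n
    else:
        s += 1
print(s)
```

7

n=3: not <1, s = 0+1 = 1
n=12: not <1, s = 1+1 = 2
n=4: not <1, s = 2+1 = 3
n=10: not <1, s = 3+1 = 4
n=10: not <1, s = 4+1 = 5
n=4: not <1, s = 5+1 = 6
n=13: not <1, s = 6+1 = 7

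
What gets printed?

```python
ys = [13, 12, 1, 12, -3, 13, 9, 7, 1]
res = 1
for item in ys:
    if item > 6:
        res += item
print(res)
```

67

item=13: >6, res = 1+13 = 14
item=12: >6, res = 14+12 = 26
item=1: not >6
item=12: >6, res = 26+12 = 38
item=-3: not >6
item=13: >6, res = 38+13 = 51
item=9: >6, res = 51+9 = 60
item=7: >6, res = 60+7 = 67
item=1: not >6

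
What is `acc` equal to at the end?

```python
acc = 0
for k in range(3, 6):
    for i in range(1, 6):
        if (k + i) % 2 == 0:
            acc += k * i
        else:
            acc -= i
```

k=3,i=1: even sum, acc = 0+3 = 3
k=3,i=2: odd sum, acc = 3-2 = 1
k=3,i=3: even sum, acc = 1+9 = 10
k=3,i=4: odd sum, acc = 10-4 = 6
k=3,i=5: even sum, acc = 6+15 = 21
k=4,i=1: odd sum, acc = 21-1 = 20
k=4,i=2: even sum, acc = 20+8 = 28
k=4,i=3: odd sum, acc = 28-3 = 25
k=4,i=4: even sum, acc = 25+16 = 41
k=4,i=5: odd sum, acc = 41-5 = 36
k=5,i=1: even sum, acc = 36+5 = 41
k=5,i=2: odd sum, acc = 41-2 = 39
k=5,i=3: even sum, acc = 39+15 = 54
k=5,i=4: odd sum, acc = 54-4 = 50
k=5,i=5: even sum, acc = 50+25 = 75

75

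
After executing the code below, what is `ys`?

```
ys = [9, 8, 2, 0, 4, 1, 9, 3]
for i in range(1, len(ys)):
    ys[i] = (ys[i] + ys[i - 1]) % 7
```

i=1: ys[1] = (8+9)%7 = 3 → [9, 3, 2, 0, 4, 1, 9, 3]
i=2: ys[2] = (2+3)%7 = 5 → [9, 3, 5, 0, 4, 1, 9, 3]
i=3: ys[3] = (0+5)%7 = 5 → [9, 3, 5, 5, 4, 1, 9, 3]
i=4: ys[4] = (4+5)%7 = 2 → [9, 3, 5, 5, 2, 1, 9, 3]
i=5: ys[5] = (1+2)%7 = 3 → [9, 3, 5, 5, 2, 3, 9, 3]
i=6: ys[6] = (9+3)%7 = 5 → [9, 3, 5, 5, 2, 3, 5, 3]
i=7: ys[7] = (3+5)%7 = 1 → [9, 3, 5, 5, 2, 3, 5, 1]

[9, 3, 5, 5, 2, 3, 5, 1]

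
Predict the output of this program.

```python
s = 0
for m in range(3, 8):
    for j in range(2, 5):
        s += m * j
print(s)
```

m=3,j=2: s = 0+6 = 6
m=3,j=3: s = 6+9 = 15
m=3,j=4: s = 15+12 = 27
m=4,j=2: s = 27+8 = 35
m=4,j=3: s = 35+12 = 47
m=4,j=4: s = 47+16 = 63
m=5,j=2: s = 63+10 = 73
m=5,j=3: s = 73+15 = 88
m=5,j=4: s = 88+20 = 108
m=6,j=2: s = 108+12 = 120
m=6,j=3: s = 120+18 = 138
m=6,j=4: s = 138+24 = 162
m=7,j=2: s = 162+14 = 176
m=7,j=3: s = 176+21 = 197
m=7,j=4: s = 197+28 = 225

225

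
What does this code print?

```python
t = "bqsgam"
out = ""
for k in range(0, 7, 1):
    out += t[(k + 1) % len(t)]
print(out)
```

qsgambq

k=0: add t[1]='q' → 'q'
k=1: add t[2]='s' → 'qs'
k=2: add t[3]='g' → 'qsg'
k=3: add t[4]='a' → 'qsga'
k=4: add t[5]='m' → 'qsgam'
k=5: add t[0]='b' → 'qsgamb'
k=6: add t[1]='q' → 'qsgambq'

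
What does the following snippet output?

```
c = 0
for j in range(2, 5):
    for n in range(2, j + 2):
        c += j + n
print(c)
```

j=2,n=2: c = 0+4 = 4
j=2,n=3: c = 4+5 = 9
j=3,n=2: c = 9+5 = 14
j=3,n=3: c = 14+6 = 20
j=3,n=4: c = 20+7 = 27
j=4,n=2: c = 27+6 = 33
j=4,n=3: c = 33+7 = 40
j=4,n=4: c = 40+8 = 48
j=4,n=5: c = 48+9 = 57

57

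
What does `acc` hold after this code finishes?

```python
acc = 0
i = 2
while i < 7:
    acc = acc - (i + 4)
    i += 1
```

-40

i=2: acc = 0-6 = -6
i=3: acc = (-6)-7 = -13
i=4: acc = (-13)-8 = -21
i=5: acc = (-21)-9 = -30
i=6: acc = (-30)-10 = -40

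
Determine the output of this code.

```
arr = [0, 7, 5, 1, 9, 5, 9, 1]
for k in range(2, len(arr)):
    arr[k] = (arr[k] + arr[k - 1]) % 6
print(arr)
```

[0, 7, 0, 1, 4, 3, 0, 1]

k=2: arr[2] = (5+7)%6 = 0 → [0, 7, 0, 1, 9, 5, 9, 1]
k=3: arr[3] = (1+0)%6 = 1 → [0, 7, 0, 1, 9, 5, 9, 1]
k=4: arr[4] = (9+1)%6 = 4 → [0, 7, 0, 1, 4, 5, 9, 1]
k=5: arr[5] = (5+4)%6 = 3 → [0, 7, 0, 1, 4, 3, 9, 1]
k=6: arr[6] = (9+3)%6 = 0 → [0, 7, 0, 1, 4, 3, 0, 1]
k=7: arr[7] = (1+0)%6 = 1 → [0, 7, 0, 1, 4, 3, 0, 1]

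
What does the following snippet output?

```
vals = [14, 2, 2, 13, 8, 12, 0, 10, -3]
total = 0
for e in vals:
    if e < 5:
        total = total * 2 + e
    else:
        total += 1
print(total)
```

51

e=14: not <5, total = 0+1 = 1
e=2: <5, total = 1*2+2 = 4
e=2: <5, total = 4*2+2 = 10
e=13: not <5, total = 10+1 = 11
e=8: not <5, total = 11+1 = 12
e=12: not <5, total = 12+1 = 13
e=0: <5, total = 13*2+0 = 26
e=10: not <5, total = 26+1 = 27
e=-3: <5, total = 27*2+(-3) = 51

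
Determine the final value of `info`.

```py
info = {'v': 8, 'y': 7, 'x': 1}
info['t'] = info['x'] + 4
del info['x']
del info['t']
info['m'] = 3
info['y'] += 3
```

{'v': 8, 'y': 10, 'm': 3}

info['t'] = info['x']+4 = 5 → {'v': 8, 'y': 7, 'x': 1, 't': 5}
del 'x' → {'v': 8, 'y': 7, 't': 5}
del 't' → {'v': 8, 'y': 7}
info['m'] = 3 → {'v': 8, 'y': 7, 'm': 3}
info['y'] = 7+3 = 10 → {'v': 8, 'y': 10, 'm': 3}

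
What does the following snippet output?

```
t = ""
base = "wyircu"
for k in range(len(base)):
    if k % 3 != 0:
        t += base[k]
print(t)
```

k=0: skip
k=1: add 'y' → 'y'
k=2: add 'i' → 'yi'
k=3: skip
k=4: add 'c' → 'yic'
k=5: add 'u' → 'yicu'

yicu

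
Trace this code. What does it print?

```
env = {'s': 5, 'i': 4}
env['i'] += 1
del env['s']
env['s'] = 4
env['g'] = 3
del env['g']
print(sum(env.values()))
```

env['i'] = 4+1 = 5 → {'s': 5, 'i': 5}
del 's' → {'i': 5}
env['s'] = 4 → {'i': 5, 's': 4}
env['g'] = 3 → {'i': 5, 's': 4, 'g': 3}
del 'g' → {'i': 5, 's': 4}
sum of values = 9

9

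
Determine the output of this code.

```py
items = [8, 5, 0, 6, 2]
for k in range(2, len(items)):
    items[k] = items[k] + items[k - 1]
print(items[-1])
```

13

k=2: items[2] = 0+5 = 5 → [8, 5, 5, 6, 2]
k=3: items[3] = 6+5 = 11 → [8, 5, 5, 11, 2]
k=4: items[4] = 2+11 = 13 → [8, 5, 5, 11, 13]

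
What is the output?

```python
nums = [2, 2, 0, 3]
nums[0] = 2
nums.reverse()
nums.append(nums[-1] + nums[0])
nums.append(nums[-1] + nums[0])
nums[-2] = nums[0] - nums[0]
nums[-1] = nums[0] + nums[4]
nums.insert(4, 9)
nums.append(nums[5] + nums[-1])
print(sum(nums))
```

nums[0] = 2 → [2, 2, 0, 3]
reverse → [3, 0, 2, 2]
append nums[-1]+nums[0] = 2+3 = 5 → [3, 0, 2, 2, 5]
append nums[-1]+nums[0] = 5+3 = 8 → [3, 0, 2, 2, 5, 8]
nums[-2] = nums[0]-nums[0] = 3-3 = 0 → [3, 0, 2, 2, 0, 8]
nums[-1] = nums[0]+nums[4] = 3+0 = 3 → [3, 0, 2, 2, 0, 3]
insert 9 at 4 → [3, 0, 2, 2, 9, 0, 3]
append nums[5]+nums[-1] = 0+3 = 3 → [3, 0, 2, 2, 9, 0, 3, 3]
sum = 22

22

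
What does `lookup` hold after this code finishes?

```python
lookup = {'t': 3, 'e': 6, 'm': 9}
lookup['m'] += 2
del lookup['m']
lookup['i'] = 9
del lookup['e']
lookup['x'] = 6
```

{'t': 3, 'i': 9, 'x': 6}

lookup['m'] = 9+2 = 11 → {'t': 3, 'e': 6, 'm': 11}
del 'm' → {'t': 3, 'e': 6}
lookup['i'] = 9 → {'t': 3, 'e': 6, 'i': 9}
del 'e' → {'t': 3, 'i': 9}
lookup['x'] = 6 → {'t': 3, 'i': 9, 'x': 6}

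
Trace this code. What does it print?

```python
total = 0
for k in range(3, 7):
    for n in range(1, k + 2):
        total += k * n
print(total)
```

363

k=3,n=1: total = 0+3 = 3
k=3,n=2: total = 3+6 = 9
k=3,n=3: total = 9+9 = 18
k=3,n=4: total = 18+12 = 30
k=4,n=1: total = 30+4 = 34
k=4,n=2: total = 34+8 = 42
k=4,n=3: total = 42+12 = 54
k=4,n=4: total = 54+16 = 70
k=4,n=5: total = 70+20 = 90
k=5,n=1: total = 90+5 = 95
k=5,n=2: total = 95+10 = 105
k=5,n=3: total = 105+15 = 120
k=5,n=4: total = 120+20 = 140
k=5,n=5: total = 140+25 = 165
k=5,n=6: total = 165+30 = 195
k=6,n=1: total = 195+6 = 201
k=6,n=2: total = 201+12 = 213
k=6,n=3: total = 213+18 = 231
k=6,n=4: total = 231+24 = 255
k=6,n=5: total = 255+30 = 285
k=6,n=6: total = 285+36 = 321
k=6,n=7: total = 321+42 = 363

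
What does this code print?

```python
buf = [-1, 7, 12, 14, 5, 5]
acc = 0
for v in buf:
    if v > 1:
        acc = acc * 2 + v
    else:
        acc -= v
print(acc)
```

v=-1: not >1, acc = 0-(-1) = 1
v=7: >1, acc = 1*2+7 = 9
v=12: >1, acc = 9*2+12 = 30
v=14: >1, acc = 30*2+14 = 74
v=5: >1, acc = 74*2+5 = 153
v=5: >1, acc = 153*2+5 = 311

311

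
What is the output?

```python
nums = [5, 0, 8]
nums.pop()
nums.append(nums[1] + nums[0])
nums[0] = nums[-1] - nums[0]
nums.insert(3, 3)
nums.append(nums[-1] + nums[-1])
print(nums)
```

[0, 0, 5, 3, 6]

pop() removes 8 → [5, 0]
append nums[1]+nums[0] = 0+5 = 5 → [5, 0, 5]
nums[0] = nums[-1]-nums[0] = 5-5 = 0 → [0, 0, 5]
insert 3 at 3 → [0, 0, 5, 3]
append nums[-1]+nums[-1] = 3+3 = 6 → [0, 0, 5, 3, 6]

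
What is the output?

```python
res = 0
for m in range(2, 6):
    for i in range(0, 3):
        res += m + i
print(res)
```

54

m=2,i=0: res = 0+2 = 2
m=2,i=1: res = 2+3 = 5
m=2,i=2: res = 5+4 = 9
m=3,i=0: res = 9+3 = 12
m=3,i=1: res = 12+4 = 16
m=3,i=2: res = 16+5 = 21
m=4,i=0: res = 21+4 = 25
m=4,i=1: res = 25+5 = 30
m=4,i=2: res = 30+6 = 36
m=5,i=0: res = 36+5 = 41
m=5,i=1: res = 41+6 = 47
m=5,i=2: res = 47+7 = 54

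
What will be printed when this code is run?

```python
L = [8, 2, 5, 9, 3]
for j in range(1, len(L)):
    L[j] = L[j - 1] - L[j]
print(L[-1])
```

-11

j=1: L[1] = 8-2 = 6 → [8, 6, 5, 9, 3]
j=2: L[2] = 6-5 = 1 → [8, 6, 1, 9, 3]
j=3: L[3] = 1-9 = -8 → [8, 6, 1, -8, 3]
j=4: L[4] = (-8)-3 = -11 → [8, 6, 1, -8, -11]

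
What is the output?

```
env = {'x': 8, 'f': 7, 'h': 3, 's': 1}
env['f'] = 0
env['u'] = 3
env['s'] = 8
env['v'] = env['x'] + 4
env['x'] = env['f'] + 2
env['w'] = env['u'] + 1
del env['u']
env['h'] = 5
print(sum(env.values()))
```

31

env['f'] = 0 → {'x': 8, 'f': 0, 'h': 3, 's': 1}
env['u'] = 3 → {'x': 8, 'f': 0, 'h': 3, 's': 1, 'u': 3}
env['s'] = 8 → {'x': 8, 'f': 0, 'h': 3, 's': 8, 'u': 3}
env['v'] = env['x']+4 = 12 → {'x': 8, 'f': 0, 'h': 3, 's': 8, 'u': 3, 'v': 12}
env['x'] = env['f']+2 = 2 → {'x': 2, 'f': 0, 'h': 3, 's': 8, 'u': 3, 'v': 12}
env['w'] = env['u']+1 = 4 → {'x': 2, 'f': 0, 'h': 3, 's': 8, 'u': 3, 'v': 12, 'w': 4}
del 'u' → {'x': 2, 'f': 0, 'h': 3, 's': 8, 'v': 12, 'w': 4}
env['h'] = 5 → {'x': 2, 'f': 0, 'h': 5, 's': 8, 'v': 12, 'w': 4}
sum of values = 31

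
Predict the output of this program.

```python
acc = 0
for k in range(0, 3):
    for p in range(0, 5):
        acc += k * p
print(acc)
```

30

k=0,p=0: acc = 0+0 = 0
k=0,p=1: acc = 0+0 = 0
k=0,p=2: acc = 0+0 = 0
k=0,p=3: acc = 0+0 = 0
k=0,p=4: acc = 0+0 = 0
k=1,p=0: acc = 0+0 = 0
k=1,p=1: acc = 0+1 = 1
k=1,p=2: acc = 1+2 = 3
k=1,p=3: acc = 3+3 = 6
k=1,p=4: acc = 6+4 = 10
k=2,p=0: acc = 10+0 = 10
k=2,p=1: acc = 10+2 = 12
k=2,p=2: acc = 12+4 = 16
k=2,p=3: acc = 16+6 = 22
k=2,p=4: acc = 22+8 = 30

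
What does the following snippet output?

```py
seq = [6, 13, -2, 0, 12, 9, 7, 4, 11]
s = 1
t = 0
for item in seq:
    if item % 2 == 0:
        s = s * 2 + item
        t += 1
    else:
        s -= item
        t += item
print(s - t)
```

item=6: even, s = 1*2+6 = 8; t=1
item=13: not even, s = 8-13 = -5; t=14
item=-2: even, s = (-5)*2+(-2) = -12; t=15
item=0: even, s = (-12)*2+0 = -24; t=16
item=12: even, s = (-24)*2+12 = -36; t=17
item=9: not even, s = (-36)-9 = -45; t=26
item=7: not even, s = (-45)-7 = -52; t=33
item=4: even, s = (-52)*2+4 = -100; t=34
item=11: not even, s = (-100)-11 = -111; t=45
s-t = (-111)-45 = -156

-156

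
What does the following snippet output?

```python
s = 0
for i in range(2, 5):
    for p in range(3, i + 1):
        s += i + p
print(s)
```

i=3,p=3: s = 0+6 = 6
i=4,p=3: s = 6+7 = 13
i=4,p=4: s = 13+8 = 21

21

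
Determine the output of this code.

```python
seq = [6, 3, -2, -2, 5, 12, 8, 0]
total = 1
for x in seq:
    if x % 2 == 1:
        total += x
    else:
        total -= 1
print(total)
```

3

x=6: not odd, total = 1-1 = 0
x=3: odd, total = 0+3 = 3
x=-2: not odd, total = 3-1 = 2
x=-2: not odd, total = 2-1 = 1
x=5: odd, total = 1+5 = 6
x=12: not odd, total = 6-1 = 5
x=8: not odd, total = 5-1 = 4
x=0: not odd, total = 4-1 = 3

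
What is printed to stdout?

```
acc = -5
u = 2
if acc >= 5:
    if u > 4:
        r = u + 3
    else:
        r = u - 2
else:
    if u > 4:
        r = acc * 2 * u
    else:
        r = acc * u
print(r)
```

-10

acc=-5, u=2
acc >= 5 is False; u > 4 is False
→ r = acc * u = -10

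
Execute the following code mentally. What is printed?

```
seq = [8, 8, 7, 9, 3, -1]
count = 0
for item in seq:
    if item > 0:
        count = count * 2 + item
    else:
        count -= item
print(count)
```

242

item=8: >0, count = 0*2+8 = 8
item=8: >0, count = 8*2+8 = 24
item=7: >0, count = 24*2+7 = 55
item=9: >0, count = 55*2+9 = 119
item=3: >0, count = 119*2+3 = 241
item=-1: not >0, count = 241-(-1) = 242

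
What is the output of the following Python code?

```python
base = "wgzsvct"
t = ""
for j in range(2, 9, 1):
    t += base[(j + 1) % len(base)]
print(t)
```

svctwgz

j=2: add base[3]='s' → 's'
j=3: add base[4]='v' → 'sv'
j=4: add base[5]='c' → 'svc'
j=5: add base[6]='t' → 'svct'
j=6: add base[0]='w' → 'svctw'
j=7: add base[1]='g' → 'svctwg'
j=8: add base[2]='z' → 'svctwgz'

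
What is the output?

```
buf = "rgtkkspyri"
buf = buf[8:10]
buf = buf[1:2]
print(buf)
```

i

slice [8:10] → 'ri'
slice [1:2] → 'i'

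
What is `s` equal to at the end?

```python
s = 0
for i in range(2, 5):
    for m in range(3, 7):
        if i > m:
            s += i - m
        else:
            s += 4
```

45

i=2,m=3: not 2>3, s = 0+4 = 4
i=2,m=4: not 2>4, s = 4+4 = 8
i=2,m=5: not 2>5, s = 8+4 = 12
i=2,m=6: not 2>6, s = 12+4 = 16
i=3,m=3: not 3>3, s = 16+4 = 20
i=3,m=4: not 3>4, s = 20+4 = 24
i=3,m=5: not 3>5, s = 24+4 = 28
i=3,m=6: not 3>6, s = 28+4 = 32
i=4,m=3: 4>3, s = 32+1 = 33
i=4,m=4: not 4>4, s = 33+4 = 37
i=4,m=5: not 4>5, s = 37+4 = 41
i=4,m=6: not 4>6, s = 41+4 = 45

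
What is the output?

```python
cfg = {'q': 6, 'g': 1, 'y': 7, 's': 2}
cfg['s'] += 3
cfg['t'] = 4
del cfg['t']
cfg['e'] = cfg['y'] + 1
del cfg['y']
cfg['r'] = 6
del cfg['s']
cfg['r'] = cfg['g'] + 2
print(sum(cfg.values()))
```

cfg['s'] = 2+3 = 5 → {'q': 6, 'g': 1, 'y': 7, 's': 5}
cfg['t'] = 4 → {'q': 6, 'g': 1, 'y': 7, 's': 5, 't': 4}
del 't' → {'q': 6, 'g': 1, 'y': 7, 's': 5}
cfg['e'] = cfg['y']+1 = 8 → {'q': 6, 'g': 1, 'y': 7, 's': 5, 'e': 8}
del 'y' → {'q': 6, 'g': 1, 's': 5, 'e': 8}
cfg['r'] = 6 → {'q': 6, 'g': 1, 's': 5, 'e': 8, 'r': 6}
del 's' → {'q': 6, 'g': 1, 'e': 8, 'r': 6}
cfg['r'] = cfg['g']+2 = 3 → {'q': 6, 'g': 1, 'e': 8, 'r': 3}
sum of values = 18

18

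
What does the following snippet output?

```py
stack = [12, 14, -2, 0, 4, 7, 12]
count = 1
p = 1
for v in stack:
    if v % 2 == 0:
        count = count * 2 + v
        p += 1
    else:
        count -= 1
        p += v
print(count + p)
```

688

v=12: even, count = 1*2+12 = 14; p=2
v=14: even, count = 14*2+14 = 42; p=3
v=-2: even, count = 42*2+(-2) = 82; p=4
v=0: even, count = 82*2+0 = 164; p=5
v=4: even, count = 164*2+4 = 332; p=6
v=7: not even, count = 332-1 = 331; p=13
v=12: even, count = 331*2+12 = 674; p=14
count+p = 674+14 = 688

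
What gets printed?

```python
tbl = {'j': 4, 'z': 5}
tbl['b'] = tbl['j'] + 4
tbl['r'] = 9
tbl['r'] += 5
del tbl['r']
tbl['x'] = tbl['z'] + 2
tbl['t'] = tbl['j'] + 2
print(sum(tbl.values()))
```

tbl['b'] = tbl['j']+4 = 8 → {'j': 4, 'z': 5, 'b': 8}
tbl['r'] = 9 → {'j': 4, 'z': 5, 'b': 8, 'r': 9}
tbl['r'] = 9+5 = 14 → {'j': 4, 'z': 5, 'b': 8, 'r': 14}
del 'r' → {'j': 4, 'z': 5, 'b': 8}
tbl['x'] = tbl['z']+2 = 7 → {'j': 4, 'z': 5, 'b': 8, 'x': 7}
tbl['t'] = tbl['j']+2 = 6 → {'j': 4, 'z': 5, 'b': 8, 'x': 7, 't': 6}
sum of values = 30

30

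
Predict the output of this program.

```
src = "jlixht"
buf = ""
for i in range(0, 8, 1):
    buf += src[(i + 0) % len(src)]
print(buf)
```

i=0: add src[0]='j' → 'j'
i=1: add src[1]='l' → 'jl'
i=2: add src[2]='i' → 'jli'
i=3: add src[3]='x' → 'jlix'
i=4: add src[4]='h' → 'jlixh'
i=5: add src[5]='t' → 'jlixht'
i=6: add src[0]='j' → 'jlixhtj'
i=7: add src[1]='l' → 'jlixhtjl'

jlixhtjl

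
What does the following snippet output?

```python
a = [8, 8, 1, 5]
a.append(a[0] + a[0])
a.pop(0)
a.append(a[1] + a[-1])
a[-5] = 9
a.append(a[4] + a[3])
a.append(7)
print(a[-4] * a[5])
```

append a[0]+a[0] = 8+8 = 16 → [8, 8, 1, 5, 16]
pop(0) removes 8 → [8, 1, 5, 16]
append a[1]+a[-1] = 1+16 = 17 → [8, 1, 5, 16, 17]
a[-5] = 9 → [9, 1, 5, 16, 17]
append a[4]+a[3] = 17+16 = 33 → [9, 1, 5, 16, 17, 33]
append 7 → [9, 1, 5, 16, 17, 33, 7]
a[-4]*a[5] = 16*33 = 528

528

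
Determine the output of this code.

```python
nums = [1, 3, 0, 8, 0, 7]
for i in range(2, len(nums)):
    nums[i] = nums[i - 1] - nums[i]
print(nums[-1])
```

-12

i=2: nums[2] = 3-0 = 3 → [1, 3, 3, 8, 0, 7]
i=3: nums[3] = 3-8 = -5 → [1, 3, 3, -5, 0, 7]
i=4: nums[4] = (-5)-0 = -5 → [1, 3, 3, -5, -5, 7]
i=5: nums[5] = (-5)-7 = -12 → [1, 3, 3, -5, -5, -12]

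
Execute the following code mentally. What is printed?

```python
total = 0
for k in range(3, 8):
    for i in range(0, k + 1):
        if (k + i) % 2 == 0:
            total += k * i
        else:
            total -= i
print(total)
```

k=3,i=0: odd sum, total = 0-0 = 0
k=3,i=1: even sum, total = 0+3 = 3
k=3,i=2: odd sum, total = 3-2 = 1
k=3,i=3: even sum, total = 1+9 = 10
k=4,i=0: even sum, total = 10+0 = 10
k=4,i=1: odd sum, total = 10-1 = 9
k=4,i=2: even sum, total = 9+8 = 17
k=4,i=3: odd sum, total = 17-3 = 14
k=4,i=4: even sum, total = 14+16 = 30
k=5,i=0: odd sum, total = 30-0 = 30
k=5,i=1: even sum, total = 30+5 = 35
k=5,i=2: odd sum, total = 35-2 = 33
k=5,i=3: even sum, total = 33+15 = 48
k=5,i=4: odd sum, total = 48-4 = 44
k=5,i=5: even sum, total = 44+25 = 69
k=6,i=0: even sum, total = 69+0 = 69
k=6,i=1: odd sum, total = 69-1 = 68
k=6,i=2: even sum, total = 68+12 = 80
k=6,i=3: odd sum, total = 80-3 = 77
k=6,i=4: even sum, total = 77+24 = 101
k=6,i=5: odd sum, total = 101-5 = 96
k=6,i=6: even sum, total = 96+36 = 132
k=7,i=0: odd sum, total = 132-0 = 132
k=7,i=1: even sum, total = 132+7 = 139
k=7,i=2: odd sum, total = 139-2 = 137
k=7,i=3: even sum, total = 137+21 = 158
k=7,i=4: odd sum, total = 158-4 = 154
k=7,i=5: even sum, total = 154+35 = 189
k=7,i=6: odd sum, total = 189-6 = 183
k=7,i=7: even sum, total = 183+49 = 232

232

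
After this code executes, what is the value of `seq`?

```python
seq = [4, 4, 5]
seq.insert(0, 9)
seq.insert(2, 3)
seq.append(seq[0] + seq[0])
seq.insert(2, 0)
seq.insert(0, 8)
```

[8, 9, 4, 0, 3, 4, 5, 18]

insert 9 at 0 → [9, 4, 4, 5]
insert 3 at 2 → [9, 4, 3, 4, 5]
append seq[0]+seq[0] = 9+9 = 18 → [9, 4, 3, 4, 5, 18]
insert 0 at 2 → [9, 4, 0, 3, 4, 5, 18]
insert 8 at 0 → [8, 9, 4, 0, 3, 4, 5, 18]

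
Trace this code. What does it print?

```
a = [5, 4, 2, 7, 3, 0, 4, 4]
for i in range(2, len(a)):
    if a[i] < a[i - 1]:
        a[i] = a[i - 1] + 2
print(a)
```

i=2: 2<4, a[2] = 4+2 = 6 → [5, 4, 6, 7, 3, 0, 4, 4]
i=3: 7>=6, unchanged → [5, 4, 6, 7, 3, 0, 4, 4]
i=4: 3<7, a[4] = 7+2 = 9 → [5, 4, 6, 7, 9, 0, 4, 4]
i=5: 0<9, a[5] = 9+2 = 11 → [5, 4, 6, 7, 9, 11, 4, 4]
i=6: 4<11, a[6] = 11+2 = 13 → [5, 4, 6, 7, 9, 11, 13, 4]
i=7: 4<13, a[7] = 13+2 = 15 → [5, 4, 6, 7, 9, 11, 13, 15]

[5, 4, 6, 7, 9, 11, 13, 15]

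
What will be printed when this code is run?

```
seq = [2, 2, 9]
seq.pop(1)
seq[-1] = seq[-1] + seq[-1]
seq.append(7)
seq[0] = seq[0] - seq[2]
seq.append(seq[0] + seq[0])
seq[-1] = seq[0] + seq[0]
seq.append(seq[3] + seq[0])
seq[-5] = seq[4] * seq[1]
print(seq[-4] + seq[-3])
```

pop(1) removes 2 → [2, 9]
seq[-1] = seq[-1]+seq[-1] = 9+9 = 18 → [2, 18]
append 7 → [2, 18, 7]
seq[0] = seq[0]-seq[2] = 2-7 = -5 → [-5, 18, 7]
append seq[0]+seq[0] = (-5)+(-5) = -10 → [-5, 18, 7, -10]
seq[-1] = seq[0]+seq[0] = (-5)+(-5) = -10 → [-5, 18, 7, -10]
append seq[3]+seq[0] = (-10)+(-5) = -15 → [-5, 18, 7, -10, -15]
seq[-5] = seq[4]*seq[1] = (-15)*18 = -270 → [-270, 18, 7, -10, -15]
seq[-4]+seq[-3] = 18+7 = 25

25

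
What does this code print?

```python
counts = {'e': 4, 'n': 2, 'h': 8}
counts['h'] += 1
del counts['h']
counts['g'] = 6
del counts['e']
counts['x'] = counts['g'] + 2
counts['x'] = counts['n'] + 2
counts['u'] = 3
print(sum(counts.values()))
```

15

counts['h'] = 8+1 = 9 → {'e': 4, 'n': 2, 'h': 9}
del 'h' → {'e': 4, 'n': 2}
counts['g'] = 6 → {'e': 4, 'n': 2, 'g': 6}
del 'e' → {'n': 2, 'g': 6}
counts['x'] = counts['g']+2 = 8 → {'n': 2, 'g': 6, 'x': 8}
counts['x'] = counts['n']+2 = 4 → {'n': 2, 'g': 6, 'x': 4}
counts['u'] = 3 → {'n': 2, 'g': 6, 'x': 4, 'u': 3}
sum of values = 15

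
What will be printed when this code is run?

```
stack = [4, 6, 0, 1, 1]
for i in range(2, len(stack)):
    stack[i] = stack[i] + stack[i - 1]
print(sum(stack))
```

i=2: stack[2] = 0+6 = 6 → [4, 6, 6, 1, 1]
i=3: stack[3] = 1+6 = 7 → [4, 6, 6, 7, 1]
i=4: stack[4] = 1+7 = 8 → [4, 6, 6, 7, 8]
sum = 31

31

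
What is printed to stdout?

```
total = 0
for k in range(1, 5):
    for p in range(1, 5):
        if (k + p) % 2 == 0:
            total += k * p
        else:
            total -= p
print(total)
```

32

k=1,p=1: even sum, total = 0+1 = 1
k=1,p=2: odd sum, total = 1-2 = -1
k=1,p=3: even sum, total = (-1)+3 = 2
k=1,p=4: odd sum, total = 2-4 = -2
k=2,p=1: odd sum, total = (-2)-1 = -3
k=2,p=2: even sum, total = (-3)+4 = 1
k=2,p=3: odd sum, total = 1-3 = -2
k=2,p=4: even sum, total = (-2)+8 = 6
k=3,p=1: even sum, total = 6+3 = 9
k=3,p=2: odd sum, total = 9-2 = 7
k=3,p=3: even sum, total = 7+9 = 16
k=3,p=4: odd sum, total = 16-4 = 12
k=4,p=1: odd sum, total = 12-1 = 11
k=4,p=2: even sum, total = 11+8 = 19
k=4,p=3: odd sum, total = 19-3 = 16
k=4,p=4: even sum, total = 16+16 = 32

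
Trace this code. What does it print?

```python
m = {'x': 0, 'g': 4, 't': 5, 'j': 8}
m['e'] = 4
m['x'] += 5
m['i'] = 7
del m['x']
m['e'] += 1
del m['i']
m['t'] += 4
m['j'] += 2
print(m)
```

{'g': 4, 't': 9, 'j': 10, 'e': 5}

m['e'] = 4 → {'x': 0, 'g': 4, 't': 5, 'j': 8, 'e': 4}
m['x'] = 0+5 = 5 → {'x': 5, 'g': 4, 't': 5, 'j': 8, 'e': 4}
m['i'] = 7 → {'x': 5, 'g': 4, 't': 5, 'j': 8, 'e': 4, 'i': 7}
del 'x' → {'g': 4, 't': 5, 'j': 8, 'e': 4, 'i': 7}
m['e'] = 4+1 = 5 → {'g': 4, 't': 5, 'j': 8, 'e': 5, 'i': 7}
del 'i' → {'g': 4, 't': 5, 'j': 8, 'e': 5}
m['t'] = 5+4 = 9 → {'g': 4, 't': 9, 'j': 8, 'e': 5}
m['j'] = 8+2 = 10 → {'g': 4, 't': 9, 'j': 10, 'e': 5}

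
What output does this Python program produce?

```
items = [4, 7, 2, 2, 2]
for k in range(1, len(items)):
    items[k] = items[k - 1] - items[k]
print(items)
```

[4, -3, -5, -7, -9]

k=1: items[1] = 4-7 = -3 → [4, -3, 2, 2, 2]
k=2: items[2] = (-3)-2 = -5 → [4, -3, -5, 2, 2]
k=3: items[3] = (-5)-2 = -7 → [4, -3, -5, -7, 2]
k=4: items[4] = (-7)-2 = -9 → [4, -3, -5, -7, -9]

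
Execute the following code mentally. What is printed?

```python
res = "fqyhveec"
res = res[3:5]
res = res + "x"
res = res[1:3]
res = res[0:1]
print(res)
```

v

slice [3:5] → 'hv'
+ 'x' → 'hvx'
slice [1:3] → 'vx'
slice [0:1] → 'v'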